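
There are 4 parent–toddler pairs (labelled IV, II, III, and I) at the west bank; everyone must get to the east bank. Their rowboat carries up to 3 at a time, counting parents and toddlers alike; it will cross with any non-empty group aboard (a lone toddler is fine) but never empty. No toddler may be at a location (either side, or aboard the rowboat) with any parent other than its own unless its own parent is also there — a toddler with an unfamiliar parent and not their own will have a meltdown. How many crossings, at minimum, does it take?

Counting alone: each trip to the east bank takes at most 3 across and each return brings at least 1 back, so after t trips out (and t−1 returns) at most 3t − (t−1) of the 8 are across; that first reaches 8 at t = 4, so at least 7 crossings are needed.
The safety rule pushes this higher. Following every safe sequence of crossings, the most of the 8 that can be at the east bank as the rowboat arrives there on crossing 7 is 7 — never all 8.
So no plan with fewer than 9 crossings exists, and this one achieves 9:
1. parent IV and toddler IV cross → the east bank.
2. parent IV crosses ← the west bank.
3. parent II, parent IV, and toddler II cross → the east bank.
4. parent IV and toddler IV cross ← the west bank.
5. parent I, parent III, and parent IV cross → the east bank.
6. toddler II crosses ← the west bank.
7. toddler II and toddler IV cross → the east bank.
8. toddler IV crosses ← the west bank.
9. toddler I, toddler III, and toddler IV cross → the east bank.

9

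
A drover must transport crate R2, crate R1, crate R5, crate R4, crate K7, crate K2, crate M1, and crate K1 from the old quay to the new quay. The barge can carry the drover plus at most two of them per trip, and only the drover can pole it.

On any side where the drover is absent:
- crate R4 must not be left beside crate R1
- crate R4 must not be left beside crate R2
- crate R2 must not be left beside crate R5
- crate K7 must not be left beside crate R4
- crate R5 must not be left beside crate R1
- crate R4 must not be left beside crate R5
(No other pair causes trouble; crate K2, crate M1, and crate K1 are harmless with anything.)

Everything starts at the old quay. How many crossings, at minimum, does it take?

Counting alone: the drover can take at most 2 across per trip to the new quay, so moving all 8 needs at least 4 loaded trips out, with a return between consecutive ones — at least 7 crossings.
The safety rule pushes this higher. Following every safe sequence of crossings, the most of the 8 that can be at the new quay as the barge arrives there on crossings 7, 9, 11 is 5, 6, 7 respectively — never all 8.
So no plan with fewer than 13 crossings exists, and this one achieves 13:
1. Drover goes to the new quay with crate R4 and crate R5.  [the old quay: crate K1, crate K2, crate K7, crate M1, crate R1, crate R2 | the new quay: crate R4, crate R5]
2. Drover goes back to the old quay with crate R5.  [the old quay: crate K1, crate K2, crate K7, crate M1, crate R1, crate R2, crate R5 | the new quay: crate R4]
3. Drover goes to the new quay with crate R1 and crate R2.  [the old quay: crate K1, crate K2, crate K7, crate M1, crate R5 | the new quay: crate R1, crate R2, crate R4]
4. Drover goes back to the old quay with crate R4.  [the old quay: crate K1, crate K2, crate K7, crate M1, crate R4, crate R5 | the new quay: crate R1, crate R2]
5. Drover goes to the new quay with crate K7 and crate R5.  [the old quay: crate K1, crate K2, crate M1, crate R4 | the new quay: crate K7, crate R1, crate R2, crate R5]
6. Drover goes back to the old quay with crate R5.  [the old quay: crate K1, crate K2, crate M1, crate R4, crate R5 | the new quay: crate K7, crate R1, crate R2]
7. Drover goes to the new quay with crate K2 and crate R5.  [the old quay: crate K1, crate M1, crate R4 | the new quay: crate K2, crate K7, crate R1, crate R2, crate R5]
8. Drover goes back to the old quay with crate R5.  [the old quay: crate K1, crate M1, crate R4, crate R5 | the new quay: crate K2, crate K7, crate R1, crate R2]
9. Drover goes to the new quay with crate M1 and crate R5.  [the old quay: crate K1, crate R4 | the new quay: crate K2, crate K7, crate M1, crate R1, crate R2, crate R5]
10. Drover goes back to the old quay with crate R5.  [the old quay: crate K1, crate R4, crate R5 | the new quay: crate K2, crate K7, crate M1, crate R1, crate R2]
11. Drover goes to the new quay with crate K1 and crate R5.  [the old quay: crate R4 | the new quay: crate K1, crate K2, crate K7, crate M1, crate R1, crate R2, crate R5]
12. Drover goes back to the old quay with crate R5.  [the old quay: crate R4, crate R5 | the new quay: crate K1, crate K2, crate K7, crate M1, crate R1, crate R2]
13. Drover goes to the new quay with crate R4 and crate R5.  [the old quay: — | the new quay: crate K1, crate K2, crate K7, crate M1, crate R1, crate R2, crate R4, crate R5]

13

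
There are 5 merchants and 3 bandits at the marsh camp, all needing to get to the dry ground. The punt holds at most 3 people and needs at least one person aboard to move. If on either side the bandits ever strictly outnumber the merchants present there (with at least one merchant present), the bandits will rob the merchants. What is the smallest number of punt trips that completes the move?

Counting alone: each trip to the dry ground takes at most 3 across and each return brings at least 1 back, so after t trips out (and t−1 returns) at most 3t − (t−1) of the 8 are across; that first reaches 8 at t = 4, so at least 7 crossings are needed.
The plan below uses exactly 7 crossings, so it is optimal:
1. 2 bandits → the dry ground.  (the marsh camp: 5M 1B; the dry ground: 0M 2B)
2. 1 bandit ← the marsh camp.  (the marsh camp: 5M 2B; the dry ground: 0M 1B)
3. 2 merchants and 1 bandit → the dry ground.  (the marsh camp: 3M 1B; the dry ground: 2M 2B)
4. 1 bandit ← the marsh camp.  (the marsh camp: 3M 2B; the dry ground: 2M 1B)
5. 1 merchant and 2 bandits → the dry ground.  (the marsh camp: 2M 0B; the dry ground: 3M 3B)
6. 1 bandit ← the marsh camp.  (the marsh camp: 2M 1B; the dry ground: 3M 2B)
7. 2 merchants and 1 bandit → the dry ground.  (the marsh camp: 0M 0B; the dry ground: 5M 3B)

7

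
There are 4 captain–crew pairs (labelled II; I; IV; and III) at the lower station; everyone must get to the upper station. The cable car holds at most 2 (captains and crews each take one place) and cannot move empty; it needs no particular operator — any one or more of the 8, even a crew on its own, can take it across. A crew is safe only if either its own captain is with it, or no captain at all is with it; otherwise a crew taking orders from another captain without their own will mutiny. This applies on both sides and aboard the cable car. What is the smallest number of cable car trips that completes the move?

Following every safe sequence of crossings from the start, the most of the 8 that can be at the upper station as the cable car arrives there on crossings 1, 3, 5 is 2, 3, 4 respectively; the best ever achieved is 4 of 8.
From crossing 7 on, no configuration arises that was not already reachable earlier: only 44 distinct safe configurations (who is on which side, and where the cable car is) can ever be reached, none of them has everyone across, and every continuation just revisits them. So no valid plan exists.

impossible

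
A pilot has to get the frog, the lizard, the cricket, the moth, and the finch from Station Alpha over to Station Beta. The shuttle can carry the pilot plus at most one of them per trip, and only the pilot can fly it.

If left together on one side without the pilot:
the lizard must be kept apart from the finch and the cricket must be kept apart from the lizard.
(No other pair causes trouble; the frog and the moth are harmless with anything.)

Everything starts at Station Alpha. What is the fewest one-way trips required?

Counting alone: the pilot can take at most 1 across per trip to Station Beta, so moving all 5 needs at least 5 loaded trips out, with a return between consecutive ones — at least 9 crossings.
The safety rule pushes this higher. Following every safe sequence of crossings, the most of the 5 that can be at Station Beta as the shuttle arrives there on crossing 9 is 4 — never all 5.
So no plan with fewer than 11 crossings exists, and this one achieves 11:
1. Pilot goes to Station Beta with the lizard.
2. Pilot goes back to Station Alpha alone.
3. Pilot goes to Station Beta with the frog.
4. Pilot goes back to Station Alpha alone.
5. Pilot goes to Station Beta with the cricket.
6. Pilot goes back to Station Alpha with the lizard.
7. Pilot goes to Station Beta with the finch.
8. Pilot goes back to Station Alpha alone.
9. Pilot goes to Station Beta with the moth.
10. Pilot goes back to Station Alpha alone.
11. Pilot goes to Station Beta with the lizard.

11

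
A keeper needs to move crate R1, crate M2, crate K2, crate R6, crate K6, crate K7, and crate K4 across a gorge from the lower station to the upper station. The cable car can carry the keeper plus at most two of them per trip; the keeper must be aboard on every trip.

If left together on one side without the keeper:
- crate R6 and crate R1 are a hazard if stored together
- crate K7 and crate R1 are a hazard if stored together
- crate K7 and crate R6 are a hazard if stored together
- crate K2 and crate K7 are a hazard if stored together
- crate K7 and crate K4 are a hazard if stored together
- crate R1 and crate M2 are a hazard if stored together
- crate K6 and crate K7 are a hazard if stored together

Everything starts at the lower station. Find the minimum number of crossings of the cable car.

Counting alone: the keeper can take at most 2 across per trip to the upper station, so moving all 7 needs at least 4 loaded trips out, with a return between consecutive ones — at least 7 crossings.
The safety rule pushes this higher. Following every safe sequence of crossings, the most of the 7 that can be at the upper station as the cable car arrives there on crossings 7, 9 is 5, 6 respectively — never all 7.
So no plan with fewer than 11 crossings exists, and this one achieves 11:
1. Keeper goes to the upper station with crate K7 and crate R1.
2. Keeper goes back to the lower station with crate R1.
3. Keeper goes to the upper station with crate M2 and crate R1.
4. Keeper goes back to the lower station with crate R1.
5. Keeper goes to the upper station with crate K2 and crate R6.
6. Keeper goes back to the lower station with crate K7.
7. Keeper goes to the upper station with crate K6 and crate K7.
8. Keeper goes back to the lower station with crate K7.
9. Keeper goes to the upper station with crate K4 and crate R1.
10. Keeper goes back to the lower station with crate R1.
11. Keeper goes to the upper station with crate K7 and crate R1.

11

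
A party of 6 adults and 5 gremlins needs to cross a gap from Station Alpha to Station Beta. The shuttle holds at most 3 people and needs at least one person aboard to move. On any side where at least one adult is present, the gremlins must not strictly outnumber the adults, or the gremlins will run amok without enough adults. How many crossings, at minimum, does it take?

9

Counting alone: each trip to Station Beta takes at most 3 across and each return brings at least 1 back, so after t trips out (and t−1 returns) at most 3t − (t−1) of the 11 are across; that first reaches 11 at t = 5, so at least 9 crossings are needed.
The plan below uses exactly 9 crossings, so it is optimal:
1. 3 gremlins → Station Beta.  (Station Alpha: 6A 2G; Station Beta: 0A 3G)
2. 1 gremlin ← Station Alpha.  (Station Alpha: 6A 3G; Station Beta: 0A 2G)
3. 3 adults → Station Beta.  (Station Alpha: 3A 3G; Station Beta: 3A 2G)
4. 1 adult ← Station Alpha.  (Station Alpha: 4A 3G; Station Beta: 2A 2G)
5. 2 adults and 1 gremlin → Station Beta.  (Station Alpha: 2A 2G; Station Beta: 4A 3G)
6. 1 adult ← Station Alpha.  (Station Alpha: 3A 2G; Station Beta: 3A 3G)
7. 2 adults and 1 gremlin → Station Beta.  (Station Alpha: 1A 1G; Station Beta: 5A 4G)
8. 1 adult ← Station Alpha.  (Station Alpha: 2A 1G; Station Beta: 4A 4G)
9. 2 adults and 1 gremlin → Station Beta.  (Station Alpha: 0A 0G; Station Beta: 6A 5G)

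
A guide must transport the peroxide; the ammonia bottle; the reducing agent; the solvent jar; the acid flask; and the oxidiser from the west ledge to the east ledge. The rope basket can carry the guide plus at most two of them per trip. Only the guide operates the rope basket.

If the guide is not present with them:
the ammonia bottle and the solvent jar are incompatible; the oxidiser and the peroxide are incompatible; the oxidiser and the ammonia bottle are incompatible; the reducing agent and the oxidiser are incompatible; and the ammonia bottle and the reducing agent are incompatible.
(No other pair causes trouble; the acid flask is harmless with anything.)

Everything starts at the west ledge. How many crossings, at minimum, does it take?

Counting alone: the guide can take at most 2 across per trip to the east ledge, so moving all 6 needs at least 3 loaded trips out, with a return between consecutive ones — at least 5 crossings.
The safety rule pushes this higher. Following every safe sequence of crossings, the most of the 6 that can be at the east ledge as the rope basket arrives there on crossings 5, 7 is 4, 5 respectively — never all 6.
So no plan with fewer than 9 crossings exists, and this one achieves 9:
1. Guide goes to the east ledge with the ammonia bottle and the oxidiser.
2. Guide goes back to the west ledge with the ammonia bottle.
3. Guide goes to the east ledge with the ammonia bottle and the peroxide.
4. Guide goes back to the west ledge with the oxidiser.
5. Guide goes to the east ledge with the reducing agent and the solvent jar.
6. Guide goes back to the west ledge with the ammonia bottle.
7. Guide goes to the east ledge with the acid flask and the ammonia bottle.
8. Guide goes back to the west ledge with the ammonia bottle.
9. Guide goes to the east ledge with the ammonia bottle and the oxidiser.

9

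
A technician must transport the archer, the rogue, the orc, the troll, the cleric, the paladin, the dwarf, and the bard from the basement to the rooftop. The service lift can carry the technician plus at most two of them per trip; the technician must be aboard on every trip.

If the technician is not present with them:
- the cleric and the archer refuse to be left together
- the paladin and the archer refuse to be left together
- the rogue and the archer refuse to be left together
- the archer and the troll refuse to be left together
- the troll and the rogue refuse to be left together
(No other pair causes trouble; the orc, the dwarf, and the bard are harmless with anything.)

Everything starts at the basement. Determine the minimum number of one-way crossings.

Counting alone: the technician can take at most 2 across per trip to the rooftop, so moving all 8 needs at least 4 loaded trips out, with a return between consecutive ones — at least 7 crossings.
The safety rule pushes this higher. Following every safe sequence of crossings, the most of the 8 that can be at the rooftop as the service lift arrives there on crossings 7, 9, 11 is 5, 6, 7 respectively — never all 8.
So no plan with fewer than 13 crossings exists, and this one achieves 13:
1. Technician goes to the rooftop with the archer and the rogue.  [the basement: the bard, the cleric, the dwarf, the orc, the paladin, the troll | the rooftop: the archer, the rogue]
2. Technician goes back to the basement with the archer.  [the basement: the archer, the bard, the cleric, the dwarf, the orc, the paladin, the troll | the rooftop: the rogue]
3. Technician goes to the rooftop with the archer and the orc.  [the basement: the bard, the cleric, the dwarf, the paladin, the troll | the rooftop: the archer, the orc, the rogue]
4. Technician goes back to the basement with the archer.  [the basement: the archer, the bard, the cleric, the dwarf, the paladin, the troll | the rooftop: the orc, the rogue]
5. Technician goes to the rooftop with the archer and the cleric.  [the basement: the bard, the dwarf, the paladin, the troll | the rooftop: the archer, the cleric, the orc, the rogue]
6. Technician goes back to the basement with the archer.  [the basement: the archer, the bard, the dwarf, the paladin, the troll | the rooftop: the cleric, the orc, the rogue]
7. Technician goes to the rooftop with the archer and the paladin.  [the basement: the bard, the dwarf, the troll | the rooftop: the archer, the cleric, the orc, the paladin, the rogue]
8. Technician goes back to the basement with the archer.  [the basement: the archer, the bard, the dwarf, the troll | the rooftop: the cleric, the orc, the paladin, the rogue]
9. Technician goes to the rooftop with the archer and the dwarf.  [the basement: the bard, the troll | the rooftop: the archer, the cleric, the dwarf, the orc, the paladin, the rogue]
10. Technician goes back to the basement with the archer.  [the basement: the archer, the bard, the troll | the rooftop: the cleric, the dwarf, the orc, the paladin, the rogue]
11. Technician goes to the rooftop with the archer and the bard.  [the basement: the troll | the rooftop: the archer, the bard, the cleric, the dwarf, the orc, the paladin, the rogue]
12. Technician goes back to the basement with the archer.  [the basement: the archer, the troll | the rooftop: the bard, the cleric, the dwarf, the orc, the paladin, the rogue]
13. Technician goes to the rooftop with the archer and the troll.  [the basement: — | the rooftop: the archer, the bard, the cleric, the dwarf, the orc, the paladin, the rogue, the troll]

13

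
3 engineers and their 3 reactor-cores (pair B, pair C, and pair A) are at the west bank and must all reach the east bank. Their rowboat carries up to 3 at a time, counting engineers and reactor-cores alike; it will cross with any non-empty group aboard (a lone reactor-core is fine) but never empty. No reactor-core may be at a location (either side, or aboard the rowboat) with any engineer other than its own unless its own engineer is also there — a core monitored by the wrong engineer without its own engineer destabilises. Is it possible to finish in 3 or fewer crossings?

No

Counting alone: each trip to the east bank takes at most 3 across and each return brings at least 1 back, so after t trips out (and t−1 returns) at most 3t − (t−1) of the 6 are across; that first reaches 6 at t = 3, so at least 5 crossings are needed.
Since 3 < 5, 3 crossings cannot be enough. (The shortest complete plan in fact takes 5:)
1. engineer B and reactor-core B cross → the east bank.
2. engineer B crosses ← the west bank.
3. engineer A, engineer B, and engineer C cross → the east bank.
4. reactor-core B crosses ← the west bank.
5. reactor-core A, reactor-core B, and reactor-core C cross → the east bank.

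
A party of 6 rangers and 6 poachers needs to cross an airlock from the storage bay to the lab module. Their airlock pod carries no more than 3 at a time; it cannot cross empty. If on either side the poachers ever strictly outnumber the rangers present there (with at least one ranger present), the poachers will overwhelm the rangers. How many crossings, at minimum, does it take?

impossible

Following every safe sequence of crossings from the start, the most of the 12 that can be at the lab module as the airlock pod arrives there on crossings 1, 3, 5 is 3, 5, 6 respectively; the best ever achieved is 6 of 12.
From crossing 7 on, no configuration arises that was not already reachable earlier: only 17 distinct safe configurations (who is on which side, and where the airlock pod is) can ever be reached, none of them has everyone across, and every continuation just revisits them. They are: 0 rangers + 0 poachers across (airlock pod back at the start); 0 rangers + 1 poacher across (airlock pod there); 0 rangers + 1 poacher across (airlock pod back at the start); 0 rangers + 2 poachers across (airlock pod there); 0 rangers + 2 poachers across (airlock pod back at the start); 0 rangers + 3 poachers across (airlock pod there); 0 rangers + 3 poachers across (airlock pod back at the start); 0 rangers + 4 poachers across (airlock pod there); 0 rangers + 4 poachers across (airlock pod back at the start); 0 rangers + 5 poachers across (airlock pod there); 0 rangers + 5 poachers across (airlock pod back at the start); 0 rangers + 6 poachers across (airlock pod there); 1 ranger + 1 poacher across (airlock pod there); 1 ranger + 1 poacher across (airlock pod back at the start); 2 rangers + 2 poachers across (airlock pod there); 2 rangers + 2 poachers across (airlock pod back at the start); 3 rangers + 3 poachers across (airlock pod there). So no valid plan exists.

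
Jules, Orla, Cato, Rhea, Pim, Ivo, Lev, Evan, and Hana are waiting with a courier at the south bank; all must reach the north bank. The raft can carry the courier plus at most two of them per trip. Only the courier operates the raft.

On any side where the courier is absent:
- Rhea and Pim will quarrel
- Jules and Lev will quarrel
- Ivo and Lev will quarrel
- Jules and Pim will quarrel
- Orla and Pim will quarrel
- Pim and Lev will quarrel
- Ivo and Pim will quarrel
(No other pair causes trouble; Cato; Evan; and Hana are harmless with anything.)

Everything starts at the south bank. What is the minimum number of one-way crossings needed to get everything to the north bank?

Counting alone: the courier can take at most 2 across per trip to the north bank, so moving all 9 needs at least 5 loaded trips out, with a return between consecutive ones — at least 9 crossings.
The safety rule pushes this higher. Following every safe sequence of crossings, the most of the 9 that can be at the north bank as the raft arrives there on crossings 9, 11, 13 is 6, 7, 8 respectively — never all 9.
So no plan with fewer than 15 crossings exists, and this one achieves 15:
1. Courier goes to the north bank with Lev and Pim.
2. Courier goes back to the south bank with Pim.
3. Courier goes to the north bank with Orla and Pim.
4. Courier goes back to the south bank with Pim.
5. Courier goes to the north bank with Cato and Pim.
6. Courier goes back to the south bank with Pim.
7. Courier goes to the north bank with Pim and Rhea.
8. Courier goes back to the south bank with Pim.
9. Courier goes to the north bank with Ivo and Jules.
10. Courier goes back to the south bank with Lev.
11. Courier goes to the north bank with Evan and Pim.
12. Courier goes back to the south bank with Pim.
13. Courier goes to the north bank with Hana and Pim.
14. Courier goes back to the south bank with Pim.
15. Courier goes to the north bank with Lev and Pim.

15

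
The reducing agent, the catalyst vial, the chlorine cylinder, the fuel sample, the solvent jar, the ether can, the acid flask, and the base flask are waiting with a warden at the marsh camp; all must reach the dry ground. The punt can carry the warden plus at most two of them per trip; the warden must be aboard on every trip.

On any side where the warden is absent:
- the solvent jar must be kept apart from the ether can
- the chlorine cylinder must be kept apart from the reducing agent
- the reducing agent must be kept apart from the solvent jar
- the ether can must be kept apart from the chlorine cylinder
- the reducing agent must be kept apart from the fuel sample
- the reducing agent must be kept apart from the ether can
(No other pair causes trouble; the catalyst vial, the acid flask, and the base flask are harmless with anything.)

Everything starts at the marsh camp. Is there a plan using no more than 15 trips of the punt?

Yes

Yes — this plan uses 13 crossings (≤ 15):
1. Warden goes to the dry ground with the ether can and the reducing agent.  [the marsh camp: the acid flask, the base flask, the catalyst vial, the chlorine cylinder, the fuel sample, the solvent jar | the dry ground: the ether can, the reducing agent]
2. Warden goes back to the marsh camp with the reducing agent.  [the marsh camp: the acid flask, the base flask, the catalyst vial, the chlorine cylinder, the fuel sample, the reducing agent, the solvent jar | the dry ground: the ether can]
3. Warden goes to the dry ground with the catalyst vial and the reducing agent.  [the marsh camp: the acid flask, the base flask, the chlorine cylinder, the fuel sample, the solvent jar | the dry ground: the catalyst vial, the ether can, the reducing agent]
4. Warden goes back to the marsh camp with the reducing agent.  [the marsh camp: the acid flask, the base flask, the chlorine cylinder, the fuel sample, the reducing agent, the solvent jar | the dry ground: the catalyst vial, the ether can]
5. Warden goes to the dry ground with the fuel sample and the reducing agent.  [the marsh camp: the acid flask, the base flask, the chlorine cylinder, the solvent jar | the dry ground: the catalyst vial, the ether can, the fuel sample, the reducing agent]
6. Warden goes back to the marsh camp with the reducing agent.  [the marsh camp: the acid flask, the base flask, the chlorine cylinder, the reducing agent, the solvent jar | the dry ground: the catalyst vial, the ether can, the fuel sample]
7. Warden goes to the dry ground with the acid flask and the reducing agent.  [the marsh camp: the base flask, the chlorine cylinder, the solvent jar | the dry ground: the acid flask, the catalyst vial, the ether can, the fuel sample, the reducing agent]
8. Warden goes back to the marsh camp with the reducing agent.  [the marsh camp: the base flask, the chlorine cylinder, the reducing agent, the solvent jar | the dry ground: the acid flask, the catalyst vial, the ether can, the fuel sample]
9. Warden goes to the dry ground with the base flask and the reducing agent.  [the marsh camp: the chlorine cylinder, the solvent jar | the dry ground: the acid flask, the base flask, the catalyst vial, the ether can, the fuel sample, the reducing agent]
10. Warden goes back to the marsh camp with the reducing agent.  [the marsh camp: the chlorine cylinder, the reducing agent, the solvent jar | the dry ground: the acid flask, the base flask, the catalyst vial, the ether can, the fuel sample]
11. Warden goes to the dry ground with the chlorine cylinder and the solvent jar.  [the marsh camp: the reducing agent | the dry ground: the acid flask, the base flask, the catalyst vial, the chlorine cylinder, the ether can, the fuel sample, the solvent jar]
12. Warden goes back to the marsh camp with the ether can.  [the marsh camp: the ether can, the reducing agent | the dry ground: the acid flask, the base flask, the catalyst vial, the chlorine cylinder, the fuel sample, the solvent jar]
13. Warden goes to the dry ground with the ether can and the reducing agent.  [the marsh camp: — | the dry ground: the acid flask, the base flask, the catalyst vial, the chlorine cylinder, the ether can, the fuel sample, the reducing agent, the solvent jar]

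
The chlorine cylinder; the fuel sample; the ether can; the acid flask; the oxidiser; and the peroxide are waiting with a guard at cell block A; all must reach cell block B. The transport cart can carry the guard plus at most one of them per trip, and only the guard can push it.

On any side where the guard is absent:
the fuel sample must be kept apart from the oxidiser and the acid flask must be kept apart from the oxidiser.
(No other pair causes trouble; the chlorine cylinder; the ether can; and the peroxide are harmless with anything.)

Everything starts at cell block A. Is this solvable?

Yes

1. Guard goes to cell block B with the oxidiser.  [cell block A: the acid flask, the chlorine cylinder, the ether can, the fuel sample, the peroxide | cell block B: the oxidiser]
2. Guard goes back to cell block A alone.  [cell block A: the acid flask, the chlorine cylinder, the ether can, the fuel sample, the peroxide | cell block B: the oxidiser]
3. Guard goes to cell block B with the chlorine cylinder.  [cell block A: the acid flask, the ether can, the fuel sample, the peroxide | cell block B: the chlorine cylinder, the oxidiser]
4. Guard goes back to cell block A alone.  [cell block A: the acid flask, the ether can, the fuel sample, the peroxide | cell block B: the chlorine cylinder, the oxidiser]
5. Guard goes to cell block B with the fuel sample.  [cell block A: the acid flask, the ether can, the peroxide | cell block B: the chlorine cylinder, the fuel sample, the oxidiser]
6. Guard goes back to cell block A with the oxidiser.  [cell block A: the acid flask, the ether can, the oxidiser, the peroxide | cell block B: the chlorine cylinder, the fuel sample]
7. Guard goes to cell block B with the acid flask.  [cell block A: the ether can, the oxidiser, the peroxide | cell block B: the acid flask, the chlorine cylinder, the fuel sample]
8. Guard goes back to cell block A alone.  [cell block A: the ether can, the oxidiser, the peroxide | cell block B: the acid flask, the chlorine cylinder, the fuel sample]
9. Guard goes to cell block B with the ether can.  [cell block A: the oxidiser, the peroxide | cell block B: the acid flask, the chlorine cylinder, the ether can, the fuel sample]
10. Guard goes back to cell block A alone.  [cell block A: the oxidiser, the peroxide | cell block B: the acid flask, the chlorine cylinder, the ether can, the fuel sample]
11. Guard goes to cell block B with the peroxide.  [cell block A: the oxidiser | cell block B: the acid flask, the chlorine cylinder, the ether can, the fuel sample, the peroxide]
12. Guard goes back to cell block A alone.  [cell block A: the oxidiser | cell block B: the acid flask, the chlorine cylinder, the ether can, the fuel sample, the peroxide]
13. Guard goes to cell block B with the oxidiser.  [cell block A: — | cell block B: the acid flask, the chlorine cylinder, the ether can, the fuel sample, the oxidiser, the peroxide]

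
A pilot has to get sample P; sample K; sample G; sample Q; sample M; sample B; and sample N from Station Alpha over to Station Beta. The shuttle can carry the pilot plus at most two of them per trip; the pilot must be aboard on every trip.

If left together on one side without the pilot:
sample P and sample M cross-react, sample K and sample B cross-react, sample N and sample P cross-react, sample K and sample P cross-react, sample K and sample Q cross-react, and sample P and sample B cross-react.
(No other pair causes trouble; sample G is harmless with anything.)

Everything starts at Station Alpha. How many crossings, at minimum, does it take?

Counting alone: the pilot can take at most 2 across per trip to Station Beta, so moving all 7 needs at least 4 loaded trips out, with a return between consecutive ones — at least 7 crossings.
The safety rule pushes this higher. Following every safe sequence of crossings, the most of the 7 that can be at Station Beta as the shuttle arrives there on crossings 7, 9 is 5, 6 respectively — never all 7.
So no plan with fewer than 11 crossings exists, and this one achieves 11:
1. Pilot goes to Station Beta with sample K and sample P.  [Station Alpha: sample B, sample G, sample M, sample N, sample Q | Station Beta: sample K, sample P]
2. Pilot goes back to Station Alpha with sample P.  [Station Alpha: sample B, sample G, sample M, sample N, sample P, sample Q | Station Beta: sample K]
3. Pilot goes to Station Beta with sample G and sample P.  [Station Alpha: sample B, sample M, sample N, sample Q | Station Beta: sample G, sample K, sample P]
4. Pilot goes back to Station Alpha with sample P.  [Station Alpha: sample B, sample M, sample N, sample P, sample Q | Station Beta: sample G, sample K]
5. Pilot goes to Station Beta with sample P and sample Q.  [Station Alpha: sample B, sample M, sample N | Station Beta: sample G, sample K, sample P, sample Q]
6. Pilot goes back to Station Alpha with sample K.  [Station Alpha: sample B, sample K, sample M, sample N | Station Beta: sample G, sample P, sample Q]
7. Pilot goes to Station Beta with sample B and sample M.  [Station Alpha: sample K, sample N | Station Beta: sample B, sample G, sample M, sample P, sample Q]
8. Pilot goes back to Station Alpha with sample P.  [Station Alpha: sample K, sample N, sample P | Station Beta: sample B, sample G, sample M, sample Q]
9. Pilot goes to Station Beta with sample N and sample P.  [Station Alpha: sample K | Station Beta: sample B, sample G, sample M, sample N, sample P, sample Q]
10. Pilot goes back to Station Alpha with sample P.  [Station Alpha: sample K, sample P | Station Beta: sample B, sample G, sample M, sample N, sample Q]
11. Pilot goes to Station Beta with sample K and sample P.  [Station Alpha: — | Station Beta: sample B, sample G, sample K, sample M, sample N, sample P, sample Q]

11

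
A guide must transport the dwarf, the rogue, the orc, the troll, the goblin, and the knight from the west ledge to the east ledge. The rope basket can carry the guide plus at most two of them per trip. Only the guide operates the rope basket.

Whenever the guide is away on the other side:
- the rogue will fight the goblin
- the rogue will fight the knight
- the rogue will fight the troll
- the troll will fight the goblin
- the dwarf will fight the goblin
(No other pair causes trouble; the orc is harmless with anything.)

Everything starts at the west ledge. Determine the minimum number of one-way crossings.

9

Counting alone: the guide can take at most 2 across per trip to the east ledge, so moving all 6 needs at least 3 loaded trips out, with a return between consecutive ones — at least 5 crossings.
The safety rule pushes this higher. Following every safe sequence of crossings, the most of the 6 that can be at the east ledge as the rope basket arrives there on crossings 5, 7 is 4, 5 respectively — never all 6.
So no plan with fewer than 9 crossings exists, and this one achieves 9:
1. Guide goes to the east ledge with the goblin and the rogue.
2. Guide goes back to the west ledge with the rogue.
3. Guide goes to the east ledge with the dwarf and the rogue.
4. Guide goes back to the west ledge with the goblin.
5. Guide goes to the east ledge with the orc and the troll.
6. Guide goes back to the west ledge with the rogue.
7. Guide goes to the east ledge with the knight and the rogue.
8. Guide goes back to the west ledge with the rogue.
9. Guide goes to the east ledge with the goblin and the rogue.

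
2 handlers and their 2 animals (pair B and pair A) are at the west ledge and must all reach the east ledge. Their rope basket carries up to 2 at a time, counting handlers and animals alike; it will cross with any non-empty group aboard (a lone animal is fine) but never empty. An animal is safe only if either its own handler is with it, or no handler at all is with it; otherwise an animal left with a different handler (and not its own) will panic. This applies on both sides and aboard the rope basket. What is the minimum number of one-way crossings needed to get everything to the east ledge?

5

Counting alone: each trip to the east ledge takes at most 2 across and each return brings at least 1 back, so after t trips out (and t−1 returns) at most 2t − (t−1) of the 4 are across; that first reaches 4 at t = 3, so at least 5 crossings are needed.
The plan below uses exactly 5 crossings, so it is optimal:
1. animal B and handler B cross → the east ledge.
2. handler B crosses ← the west ledge.
3. handler A and handler B cross → the east ledge.
4. handler A crosses ← the west ledge.
5. animal A and handler A cross → the east ledge.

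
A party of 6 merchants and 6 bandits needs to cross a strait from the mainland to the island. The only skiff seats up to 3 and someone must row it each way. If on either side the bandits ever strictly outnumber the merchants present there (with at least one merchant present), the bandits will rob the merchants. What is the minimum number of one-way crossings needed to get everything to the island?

Following every safe sequence of crossings from the start, the most of the 12 that can be at the island as the skiff arrives there on crossings 1, 3, 5 is 3, 5, 6 respectively; the best ever achieved is 6 of 12.
From crossing 7 on, no configuration arises that was not already reachable earlier: only 17 distinct safe configurations (who is on which side, and where the skiff is) can ever be reached, none of them has everyone across, and every continuation just revisits them. They are: 0 merchants + 0 bandits across (skiff back at the start); 0 merchants + 1 bandit across (skiff there); 0 merchants + 1 bandit across (skiff back at the start); 0 merchants + 2 bandits across (skiff there); 0 merchants + 2 bandits across (skiff back at the start); 0 merchants + 3 bandits across (skiff there); 0 merchants + 3 bandits across (skiff back at the start); 0 merchants + 4 bandits across (skiff there); 0 merchants + 4 bandits across (skiff back at the start); 0 merchants + 5 bandits across (skiff there); 0 merchants + 5 bandits across (skiff back at the start); 0 merchants + 6 bandits across (skiff there); 1 merchant + 1 bandit across (skiff there); 1 merchant + 1 bandit across (skiff back at the start); 2 merchants + 2 bandits across (skiff there); 2 merchants + 2 bandits across (skiff back at the start); 3 merchants + 3 bandits across (skiff there). So no valid plan exists.

impossible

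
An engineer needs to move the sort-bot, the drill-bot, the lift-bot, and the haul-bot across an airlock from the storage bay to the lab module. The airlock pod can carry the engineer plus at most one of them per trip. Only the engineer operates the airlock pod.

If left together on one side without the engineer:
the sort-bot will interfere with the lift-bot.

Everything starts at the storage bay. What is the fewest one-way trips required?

7

Counting alone: the engineer can take at most 1 across per trip to the lab module, so moving all 4 needs at least 4 loaded trips out, with a return between consecutive ones — at least 7 crossings.
The plan below uses exactly 7 crossings, so it is optimal:
1. Engineer goes to the lab module with the sort-bot.  [the storage bay: the drill-bot, the haul-bot, the lift-bot | the lab module: the sort-bot]
2. Engineer goes back to the storage bay alone.  [the storage bay: the drill-bot, the haul-bot, the lift-bot | the lab module: the sort-bot]
3. Engineer goes to the lab module with the drill-bot.  [the storage bay: the haul-bot, the lift-bot | the lab module: the drill-bot, the sort-bot]
4. Engineer goes back to the storage bay alone.  [the storage bay: the haul-bot, the lift-bot | the lab module: the drill-bot, the sort-bot]
5. Engineer goes to the lab module with the haul-bot.  [the storage bay: the lift-bot | the lab module: the drill-bot, the haul-bot, the sort-bot]
6. Engineer goes back to the storage bay alone.  [the storage bay: the lift-bot | the lab module: the drill-bot, the haul-bot, the sort-bot]
7. Engineer goes to the lab module with the lift-bot.  [the storage bay: — | the lab module: the drill-bot, the haul-bot, the lift-bot, the sort-bot]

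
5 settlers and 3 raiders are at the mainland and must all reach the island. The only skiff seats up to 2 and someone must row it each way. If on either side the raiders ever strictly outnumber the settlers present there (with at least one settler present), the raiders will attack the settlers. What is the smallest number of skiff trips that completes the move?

Counting alone: each trip to the island takes at most 2 across and each return brings at least 1 back, so after t trips out (and t−1 returns) at most 2t − (t−1) of the 8 are across; that first reaches 8 at t = 7, so at least 13 crossings are needed.
The plan below uses exactly 13 crossings, so it is optimal:
1. 2 raiders → the island.  (the mainland: 5S 1R; the island: 0S 2R)
2. 1 raider ← the mainland.  (the mainland: 5S 2R; the island: 0S 1R)
3. 2 raiders → the island.  (the mainland: 5S 0R; the island: 0S 3R)
4. 1 raider ← the mainland.  (the mainland: 5S 1R; the island: 0S 2R)
5. 2 settlers → the island.  (the mainland: 3S 1R; the island: 2S 2R)
6. 1 raider ← the mainland.  (the mainland: 3S 2R; the island: 2S 1R)
7. 1 settler and 1 raider → the island.  (the mainland: 2S 1R; the island: 3S 2R)
8. 1 raider ← the mainland.  (the mainland: 2S 2R; the island: 3S 1R)
9. 2 raiders → the island.  (the mainland: 2S 0R; the island: 3S 3R)
10. 1 raider ← the mainland.  (the mainland: 2S 1R; the island: 3S 2R)
11. 1 settler and 1 raider → the island.  (the mainland: 1S 0R; the island: 4S 3R)
12. 1 raider ← the mainland.  (the mainland: 1S 1R; the island: 4S 2R)
13. 1 settler and 1 raider → the island.  (the mainland: 0S 0R; the island: 5S 3R)

13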